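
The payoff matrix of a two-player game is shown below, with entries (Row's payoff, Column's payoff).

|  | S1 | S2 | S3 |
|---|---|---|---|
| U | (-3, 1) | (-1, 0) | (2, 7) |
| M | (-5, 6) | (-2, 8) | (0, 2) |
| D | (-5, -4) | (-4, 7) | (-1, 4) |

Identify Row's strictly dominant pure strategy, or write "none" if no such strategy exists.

U vs M: S1: -3>-5, S2: -1>-2, S3: 2>0.
U vs D: S1: -3>-5, S2: -1>-4, S3: 2>-1.
U strictly beats every other strategy against every opponent action, so it is strictly dominant.

U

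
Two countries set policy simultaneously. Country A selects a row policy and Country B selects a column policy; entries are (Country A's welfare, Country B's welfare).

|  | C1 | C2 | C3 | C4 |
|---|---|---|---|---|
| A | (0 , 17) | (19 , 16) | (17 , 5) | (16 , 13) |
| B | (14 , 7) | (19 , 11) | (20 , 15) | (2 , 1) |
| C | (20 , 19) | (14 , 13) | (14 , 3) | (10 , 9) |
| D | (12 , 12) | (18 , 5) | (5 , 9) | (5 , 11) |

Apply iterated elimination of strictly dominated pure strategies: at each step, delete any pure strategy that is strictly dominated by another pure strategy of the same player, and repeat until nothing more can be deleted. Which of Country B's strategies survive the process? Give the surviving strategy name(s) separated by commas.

C1, C2, C3

For Country B, C1 strictly dominates C4 on the remaining rows (A: 17>13, B: 7>1, C: 19>9, D: 12>11); eliminate C4.
For Country A, B strictly dominates D on the remaining columns (C1: 14>12, C2: 19>18, C3: 20>5); eliminate D.
Among the remaining strategies, none is strictly dominated by another pure strategy of the same player, so the elimination stops.
Surviving strategies — Country A: {A, B, C}; Country B: {C1, C2, C3}.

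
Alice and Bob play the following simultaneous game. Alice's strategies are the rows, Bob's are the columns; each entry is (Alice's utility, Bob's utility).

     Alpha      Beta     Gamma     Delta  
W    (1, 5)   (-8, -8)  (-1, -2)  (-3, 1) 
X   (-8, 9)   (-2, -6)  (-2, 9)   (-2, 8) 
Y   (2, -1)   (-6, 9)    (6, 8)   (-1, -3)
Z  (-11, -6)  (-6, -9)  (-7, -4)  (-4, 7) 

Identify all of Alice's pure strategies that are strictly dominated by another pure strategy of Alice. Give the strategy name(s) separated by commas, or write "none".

W: dominated, since Y does at least as well everywhere (Alpha: 2>1, Beta: -6>-8, Gamma: 6>-1, Delta: -1>-3).
Nothing dominates X: W at Beta (-2>-8); Y at Beta (-2>-6); Z at Alpha (-8>-11).
Y is not dominated — it holds its own against W at Alpha (2>1); X at Alpha (2>-8); Z at Alpha (2>-11).
Z is strictly dominated by X (Alpha: -8>-11, Beta: -2>-6, Gamma: -2>-7, Delta: -2>-4).

W, Z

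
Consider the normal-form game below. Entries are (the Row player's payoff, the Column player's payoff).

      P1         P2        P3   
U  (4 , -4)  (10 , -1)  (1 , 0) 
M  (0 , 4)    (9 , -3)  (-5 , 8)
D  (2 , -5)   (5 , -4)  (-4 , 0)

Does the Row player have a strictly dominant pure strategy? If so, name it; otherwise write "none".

U vs M: P1: 4>0, P2: 10>9, P3: 1>-5.
U vs D: P1: 4>2, P2: 10>5, P3: 1>-4.
U strictly beats every other strategy against every opponent action, so it is strictly dominant.

U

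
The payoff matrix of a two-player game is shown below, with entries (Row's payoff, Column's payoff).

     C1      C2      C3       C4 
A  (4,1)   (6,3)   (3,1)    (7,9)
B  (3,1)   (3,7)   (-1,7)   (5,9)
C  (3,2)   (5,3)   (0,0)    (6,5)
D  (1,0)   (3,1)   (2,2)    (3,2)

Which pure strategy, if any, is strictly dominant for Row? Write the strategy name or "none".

A

A vs B: C1: 4>3, C2: 6>3, C3: 3>-1, C4: 7>5.
A vs C: C1: 4>3, C2: 6>5, C3: 3>0, C4: 7>6.
A vs D: C1: 4>1, C2: 6>3, C3: 3>2, C4: 7>3.
A strictly beats every other strategy against every opponent action, so it is strictly dominant.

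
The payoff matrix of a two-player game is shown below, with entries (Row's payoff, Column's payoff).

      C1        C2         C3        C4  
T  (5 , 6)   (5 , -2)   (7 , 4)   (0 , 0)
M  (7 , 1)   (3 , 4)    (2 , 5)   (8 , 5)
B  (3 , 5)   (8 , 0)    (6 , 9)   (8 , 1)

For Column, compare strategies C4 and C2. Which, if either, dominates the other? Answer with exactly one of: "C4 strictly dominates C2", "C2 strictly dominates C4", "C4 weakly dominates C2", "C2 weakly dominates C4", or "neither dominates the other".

C4 strictly dominates C2

C4's payoffs vs C2's, by Row's action — T: 0>-2, M: 5>4, B: 1>0.
C4 gives a strictly higher payoff against each opponent action, so C4 strictly dominates C2.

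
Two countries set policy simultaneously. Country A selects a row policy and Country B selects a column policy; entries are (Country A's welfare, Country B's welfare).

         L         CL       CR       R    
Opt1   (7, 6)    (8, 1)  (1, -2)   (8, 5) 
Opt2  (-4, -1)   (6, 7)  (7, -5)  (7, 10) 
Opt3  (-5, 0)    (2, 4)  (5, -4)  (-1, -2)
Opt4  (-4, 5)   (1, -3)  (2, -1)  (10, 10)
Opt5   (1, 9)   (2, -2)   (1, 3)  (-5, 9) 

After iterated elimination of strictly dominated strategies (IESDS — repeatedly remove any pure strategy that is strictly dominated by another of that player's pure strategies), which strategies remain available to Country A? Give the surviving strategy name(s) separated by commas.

Opt1, Opt4

For Country A, Opt2 strictly dominates Opt3 on the remaining columns (L: -4>-5, CL: 6>2, CR: 7>5, R: 7>-1); eliminate Opt3.
Column CL is eliminated: R beats it against every remaining row (Opt1: 5>1, Opt2: 10>7, Opt4: 10>-3, Opt5: 9>-2).
For Country B, L strictly dominates CR on the remaining rows (Opt1: 6>-2, Opt2: -1>-5, Opt4: 5>-1, Opt5: 9>3); eliminate CR.
Row Opt2 is eliminated: Opt1 beats it against every remaining column (L: 7>-4, R: 8>7).
For Country A, Opt1 strictly dominates Opt5 on the remaining columns (L: 7>1, R: 8>-5); eliminate Opt5.
Among the remaining strategies, none is strictly dominated by another pure strategy of the same player, so the elimination stops.
Surviving strategies — Country A: {Opt1, Opt4}; Country B: {L, R}.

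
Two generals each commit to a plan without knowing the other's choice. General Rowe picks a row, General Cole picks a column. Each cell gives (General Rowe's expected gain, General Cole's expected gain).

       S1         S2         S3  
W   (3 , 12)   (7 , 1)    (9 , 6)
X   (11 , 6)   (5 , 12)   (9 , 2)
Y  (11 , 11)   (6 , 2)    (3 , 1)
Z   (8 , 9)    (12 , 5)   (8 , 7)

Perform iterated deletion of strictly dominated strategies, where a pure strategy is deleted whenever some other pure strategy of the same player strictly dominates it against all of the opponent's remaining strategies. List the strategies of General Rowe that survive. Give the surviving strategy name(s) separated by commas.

X, Y, Z

For General Cole, S1 strictly dominates S3 on the remaining rows (W: 12>6, X: 6>2, Y: 11>1, Z: 9>7); eliminate S3.
General Rowe's strategy W is strictly dominated by Z (S1: 8>3, S2: 12>7) and is removed.
Among the remaining strategies, none is strictly dominated by another pure strategy of the same player, so the elimination stops.
Surviving strategies — General Rowe: {X, Y, Z}; General Cole: {S1, S2}.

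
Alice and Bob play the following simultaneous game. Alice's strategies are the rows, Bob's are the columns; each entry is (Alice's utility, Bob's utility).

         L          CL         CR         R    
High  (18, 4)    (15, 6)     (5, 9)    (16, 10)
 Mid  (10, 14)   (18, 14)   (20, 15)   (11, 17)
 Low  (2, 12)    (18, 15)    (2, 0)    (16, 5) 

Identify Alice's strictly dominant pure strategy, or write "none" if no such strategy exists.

High fails to dominate Mid at CL (15<18).
Mid fails to dominate High at L (10<18).
Low fails to dominate High at L (2<18).
No single strategy dominates all the others.

none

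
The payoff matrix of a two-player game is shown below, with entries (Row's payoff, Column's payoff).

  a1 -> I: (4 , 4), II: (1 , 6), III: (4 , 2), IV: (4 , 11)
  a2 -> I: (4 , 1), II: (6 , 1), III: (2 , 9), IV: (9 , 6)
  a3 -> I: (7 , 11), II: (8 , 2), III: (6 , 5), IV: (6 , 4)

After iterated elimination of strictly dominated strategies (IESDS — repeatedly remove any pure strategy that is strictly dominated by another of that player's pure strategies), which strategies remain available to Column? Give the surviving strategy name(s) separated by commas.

I

Row's strategy a1 is strictly dominated by a3 (I: 7>4, II: 8>1, III: 6>4, IV: 6>4) and is removed.
Column's strategy II is strictly dominated by III (a2: 9>1, a3: 5>2) and is removed.
Column IV is eliminated: III beats it against every remaining row (a2: 9>6, a3: 5>4).
For Row, a3 strictly dominates a2 on the remaining columns (I: 7>4, III: 6>2); eliminate a2.
For Column, I strictly dominates III on the remaining rows (a3: 11>5); eliminate III.
Among the remaining strategies, none is strictly dominated by another pure strategy of the same player, so the elimination stops.
Surviving strategies — Row: {a3}; Column: {I}.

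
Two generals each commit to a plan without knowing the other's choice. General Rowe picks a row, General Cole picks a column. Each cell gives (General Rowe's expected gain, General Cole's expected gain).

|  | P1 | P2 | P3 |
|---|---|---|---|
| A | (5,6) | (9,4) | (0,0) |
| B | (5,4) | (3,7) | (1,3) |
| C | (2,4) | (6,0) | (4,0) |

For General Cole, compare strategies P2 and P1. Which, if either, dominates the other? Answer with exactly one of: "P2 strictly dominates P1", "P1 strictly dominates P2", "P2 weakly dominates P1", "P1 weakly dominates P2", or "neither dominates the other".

Compare P2 to P1 across each opponent action: A: 4<6, B: 7>4, C: 0<4.
P2 does better at B but worse at A, C; neither strategy dominates the other.

neither dominates the other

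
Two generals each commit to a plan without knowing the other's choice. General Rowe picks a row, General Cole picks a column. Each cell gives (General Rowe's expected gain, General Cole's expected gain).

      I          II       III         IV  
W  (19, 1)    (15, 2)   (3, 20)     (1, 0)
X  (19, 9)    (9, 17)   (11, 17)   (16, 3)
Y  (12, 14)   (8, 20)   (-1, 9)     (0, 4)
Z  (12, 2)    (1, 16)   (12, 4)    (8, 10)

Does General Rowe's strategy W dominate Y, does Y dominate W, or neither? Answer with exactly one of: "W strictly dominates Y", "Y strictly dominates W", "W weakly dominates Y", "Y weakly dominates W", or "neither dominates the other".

W's payoffs vs Y's, by General Cole's action — I: 19>12, II: 15>8, III: 3>-1, IV: 1>0.
W gives a strictly higher payoff against each choice by General Cole, so W strictly dominates Y.

W strictly dominates Y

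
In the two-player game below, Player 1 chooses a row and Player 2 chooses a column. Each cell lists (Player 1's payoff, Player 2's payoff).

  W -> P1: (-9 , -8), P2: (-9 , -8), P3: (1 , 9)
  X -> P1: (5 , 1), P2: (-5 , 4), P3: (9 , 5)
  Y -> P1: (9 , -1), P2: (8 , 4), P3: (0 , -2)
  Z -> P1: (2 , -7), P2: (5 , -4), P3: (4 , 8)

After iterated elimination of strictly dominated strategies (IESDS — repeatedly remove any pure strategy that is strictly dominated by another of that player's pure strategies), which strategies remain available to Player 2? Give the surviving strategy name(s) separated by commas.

P2, P3

Row W is eliminated: X beats it against every remaining column (P1: 5>-9, P2: -5>-9, P3: 9>1).
Column P1 is eliminated: P2 beats it against every remaining row (X: 4>1, Y: 4>-1, Z: -4>-7).
Among the remaining strategies, none is strictly dominated by another pure strategy of the same player, so the elimination stops.
Surviving strategies — Player 1: {X, Y, Z}; Player 2: {P2, P3}.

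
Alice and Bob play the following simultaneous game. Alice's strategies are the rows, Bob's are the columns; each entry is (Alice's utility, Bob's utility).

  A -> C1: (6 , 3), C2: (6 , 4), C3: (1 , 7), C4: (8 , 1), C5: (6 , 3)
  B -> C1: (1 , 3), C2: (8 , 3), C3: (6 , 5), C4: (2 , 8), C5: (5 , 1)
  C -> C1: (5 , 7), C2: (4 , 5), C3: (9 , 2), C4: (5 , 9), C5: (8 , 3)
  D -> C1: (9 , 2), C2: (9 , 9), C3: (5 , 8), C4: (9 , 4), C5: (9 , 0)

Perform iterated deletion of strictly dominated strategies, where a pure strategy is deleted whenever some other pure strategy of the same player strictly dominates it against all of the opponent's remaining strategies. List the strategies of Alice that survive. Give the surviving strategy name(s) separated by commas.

B, C, D

For Alice, D strictly dominates A on the remaining columns (C1: 9>6, C2: 9>6, C3: 5>1, C4: 9>8, C5: 9>6); eliminate A.
For Bob, C4 strictly dominates C1 on the remaining rows (B: 8>3, C: 9>7, D: 4>2); eliminate C1.
Column C5 is eliminated: C2 beats it against every remaining row (B: 3>1, C: 5>3, D: 9>0).
Among the remaining strategies, none is strictly dominated by another pure strategy of the same player, so the elimination stops.
Surviving strategies — Alice: {B, C, D}; Bob: {C2, C3, C4}.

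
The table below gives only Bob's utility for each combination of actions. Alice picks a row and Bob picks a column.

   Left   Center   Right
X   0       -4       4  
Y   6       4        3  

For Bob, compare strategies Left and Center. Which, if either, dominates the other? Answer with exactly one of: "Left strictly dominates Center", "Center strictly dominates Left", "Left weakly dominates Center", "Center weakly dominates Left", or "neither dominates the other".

Compare Left to Center across every action of Alice: X: 0>-4, Y: 6>4.
Left gives a strictly higher payoff against every action of Alice, so Left strictly dominates Center.

Left strictly dominates Center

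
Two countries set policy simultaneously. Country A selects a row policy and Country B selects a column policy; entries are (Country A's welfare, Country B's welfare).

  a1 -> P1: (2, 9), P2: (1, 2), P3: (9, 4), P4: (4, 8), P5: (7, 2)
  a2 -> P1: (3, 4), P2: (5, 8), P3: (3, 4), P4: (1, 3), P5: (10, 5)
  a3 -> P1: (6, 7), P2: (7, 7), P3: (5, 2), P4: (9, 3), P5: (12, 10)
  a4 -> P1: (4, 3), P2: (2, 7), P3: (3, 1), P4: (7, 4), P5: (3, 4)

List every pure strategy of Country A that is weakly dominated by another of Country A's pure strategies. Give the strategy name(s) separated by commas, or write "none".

Nothing dominates a1: a2 at P3 (9>3); a3 at P3 (9>5); a4 at P3 (9>3).
a2: dominated, since a3 does at least as well everywhere (P1: 6>3, P2: 7>5, P3: 5>3, P4: 9>1, P5: 12>10).
a3: no other strategy beats it everywhere (a1 at P1 (6>2); a2 at P1 (6>3); a4 at P1 (6>4)).
a4 is weakly dominated by a3 (P1: 6>4, P2: 7>2, P3: 5>3, P4: 9>7, P5: 12>3).

a2, a4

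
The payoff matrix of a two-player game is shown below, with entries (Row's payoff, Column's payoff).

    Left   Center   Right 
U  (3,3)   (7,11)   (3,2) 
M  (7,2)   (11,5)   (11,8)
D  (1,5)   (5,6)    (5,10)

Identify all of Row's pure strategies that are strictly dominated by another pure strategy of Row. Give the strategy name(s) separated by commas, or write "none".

U, D

M strictly dominates U — Left: 7>3, Center: 11>7, Right: 11>3.
M is not dominated — it holds its own against U at Left (7>3); D at Left (7>1).
D is strictly dominated by M (Left: 7>1, Center: 11>5, Right: 11>5).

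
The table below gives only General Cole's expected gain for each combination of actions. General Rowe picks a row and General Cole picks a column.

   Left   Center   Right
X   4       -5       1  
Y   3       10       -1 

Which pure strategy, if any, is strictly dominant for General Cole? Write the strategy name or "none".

Left fails to dominate Center at Y (3<10).
Center fails to dominate Left at X (-5<4).
Right fails to dominate Left at X (1<4).
No single strategy dominates all the others.

none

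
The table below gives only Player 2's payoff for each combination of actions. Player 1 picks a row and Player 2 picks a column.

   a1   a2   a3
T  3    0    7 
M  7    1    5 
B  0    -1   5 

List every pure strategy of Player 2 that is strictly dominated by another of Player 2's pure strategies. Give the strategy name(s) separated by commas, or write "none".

a2

a1 is not dominated — it holds its own against a2 at T (3>0); a3 at M (7>5).
a1 strictly dominates a2 — T: 3>0, M: 7>1, B: 0>-1.
Nothing dominates a3: a1 at T (7>3); a2 at T (7>0).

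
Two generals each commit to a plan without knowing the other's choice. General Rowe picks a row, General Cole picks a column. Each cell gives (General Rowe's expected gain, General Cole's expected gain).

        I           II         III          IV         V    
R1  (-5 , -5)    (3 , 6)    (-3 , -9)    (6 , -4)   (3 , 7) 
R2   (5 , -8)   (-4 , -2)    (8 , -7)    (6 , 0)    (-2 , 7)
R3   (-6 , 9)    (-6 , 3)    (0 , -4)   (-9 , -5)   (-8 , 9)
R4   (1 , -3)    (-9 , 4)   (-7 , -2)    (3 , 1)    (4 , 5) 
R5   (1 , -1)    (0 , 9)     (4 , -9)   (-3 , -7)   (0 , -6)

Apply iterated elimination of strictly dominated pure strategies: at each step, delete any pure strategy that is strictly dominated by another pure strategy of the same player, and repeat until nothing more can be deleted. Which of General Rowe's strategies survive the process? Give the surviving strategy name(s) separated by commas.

Row R3 is eliminated: R2 beats it against every remaining column (I: 5>-6, II: -4>-6, III: 8>0, IV: 6>-9, V: -2>-8).
For General Cole, II strictly dominates I on the remaining rows (R1: 6>-5, R2: -2>-8, R4: 4>-3, R5: 9>-1); eliminate I.
For General Cole, II strictly dominates III on the remaining rows (R1: 6>-9, R2: -2>-7, R4: 4>-2, R5: 9>-9); eliminate III.
For General Rowe, R1 strictly dominates R5 on the remaining columns (II: 3>0, IV: 6>-3, V: 3>0); eliminate R5.
General Cole's strategy II is strictly dominated by V (R1: 7>6, R2: 7>-2, R4: 5>4) and is removed.
For General Cole, V strictly dominates IV on the remaining rows (R1: 7>-4, R2: 7>0, R4: 5>1); eliminate IV.
Row R1 is eliminated: R4 beats it against every remaining column (V: 4>3).
General Rowe's strategy R2 is strictly dominated by R4 (V: 4>-2) and is removed.
Among the remaining strategies, none is strictly dominated by another pure strategy of the same player, so the elimination stops.
Surviving strategies — General Rowe: {R4}; General Cole: {V}.

R4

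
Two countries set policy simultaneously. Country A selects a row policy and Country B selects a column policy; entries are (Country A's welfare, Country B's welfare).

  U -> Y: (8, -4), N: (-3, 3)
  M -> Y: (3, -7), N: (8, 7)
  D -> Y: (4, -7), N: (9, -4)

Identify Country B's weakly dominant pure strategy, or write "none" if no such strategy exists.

N vs Y: U: 3>-4, M: 7>-7, D: -4>-7.
N is at least as good as every other strategy against every opponent action, so it is weakly dominant.

N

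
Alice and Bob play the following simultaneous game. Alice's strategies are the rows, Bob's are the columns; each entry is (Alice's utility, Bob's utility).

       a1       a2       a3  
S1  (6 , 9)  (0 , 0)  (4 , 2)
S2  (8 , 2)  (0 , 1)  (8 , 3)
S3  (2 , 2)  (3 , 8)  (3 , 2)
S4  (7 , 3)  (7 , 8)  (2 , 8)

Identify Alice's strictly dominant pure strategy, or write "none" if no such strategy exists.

none

S1 fails to dominate S2 at a1 (6<8).
S2 fails to dominate S1 at a2 (0=0).
S3 fails to dominate S1 at a1 (2<6).
S4 fails to dominate S1 at a3 (2<4).
No single strategy dominates all the others.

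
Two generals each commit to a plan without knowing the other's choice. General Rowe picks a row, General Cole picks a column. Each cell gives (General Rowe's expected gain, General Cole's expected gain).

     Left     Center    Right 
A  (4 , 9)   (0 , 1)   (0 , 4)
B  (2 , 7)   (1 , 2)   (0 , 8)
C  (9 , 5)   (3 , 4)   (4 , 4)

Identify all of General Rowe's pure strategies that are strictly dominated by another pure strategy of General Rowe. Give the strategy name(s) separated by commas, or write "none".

C strictly dominates A — Left: 9>4, Center: 3>0, Right: 4>0.
B: dominated, since C does at least as well everywhere (Left: 9>2, Center: 3>1, Right: 4>0).
C: no other strategy beats it everywhere (A at Left (9>4); B at Left (9>2)).

A, B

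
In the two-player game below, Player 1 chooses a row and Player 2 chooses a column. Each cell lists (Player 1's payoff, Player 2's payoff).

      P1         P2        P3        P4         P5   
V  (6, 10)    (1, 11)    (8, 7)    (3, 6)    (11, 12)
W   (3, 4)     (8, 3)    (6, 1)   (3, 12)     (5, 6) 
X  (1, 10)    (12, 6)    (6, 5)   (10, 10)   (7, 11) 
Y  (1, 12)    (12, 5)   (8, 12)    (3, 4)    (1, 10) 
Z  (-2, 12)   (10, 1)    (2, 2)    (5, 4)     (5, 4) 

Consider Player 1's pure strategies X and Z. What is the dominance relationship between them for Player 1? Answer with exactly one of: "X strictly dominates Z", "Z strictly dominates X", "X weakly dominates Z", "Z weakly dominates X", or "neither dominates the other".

X's payoffs vs Z's, by Player 2's action — P1: 1>-2, P2: 12>10, P3: 6>2, P4: 10>5, P5: 7>5.
X gives a strictly higher payoff against each choice by Player 2, so X strictly dominates Z.

X strictly dominates Z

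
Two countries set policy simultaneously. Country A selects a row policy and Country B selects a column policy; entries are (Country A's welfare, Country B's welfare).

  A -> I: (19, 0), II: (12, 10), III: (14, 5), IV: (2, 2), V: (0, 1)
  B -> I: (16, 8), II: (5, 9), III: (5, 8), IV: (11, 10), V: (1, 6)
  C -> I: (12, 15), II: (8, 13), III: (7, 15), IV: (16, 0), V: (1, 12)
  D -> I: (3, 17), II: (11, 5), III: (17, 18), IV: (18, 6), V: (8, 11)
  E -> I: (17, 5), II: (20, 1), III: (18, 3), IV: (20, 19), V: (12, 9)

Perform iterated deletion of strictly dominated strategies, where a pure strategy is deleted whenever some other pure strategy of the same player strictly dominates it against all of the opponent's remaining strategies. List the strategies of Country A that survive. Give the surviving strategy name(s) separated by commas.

For Country A, E strictly dominates B on the remaining columns (I: 17>16, II: 20>5, III: 18>5, IV: 20>11, V: 12>1); eliminate B.
For Country A, E strictly dominates C on the remaining columns (I: 17>12, II: 20>8, III: 18>7, IV: 20>16, V: 12>1); eliminate C.
Row D is eliminated: E beats it against every remaining column (I: 17>3, II: 20>11, III: 18>17, IV: 20>18, V: 12>8).
Country B's strategy I is strictly dominated by IV (A: 2>0, E: 19>5) and is removed.
Row A is eliminated: E beats it against every remaining column (II: 20>12, III: 18>14, IV: 20>2, V: 12>0).
Country B's strategy II is strictly dominated by III (E: 3>1) and is removed.
Column III is eliminated: IV beats it against every remaining row (E: 19>3).
Country B's strategy V is strictly dominated by IV (E: 19>9) and is removed.
Among the remaining strategies, none is strictly dominated by another pure strategy of the same player, so the elimination stops.
Surviving strategies — Country A: {E}; Country B: {IV}.

E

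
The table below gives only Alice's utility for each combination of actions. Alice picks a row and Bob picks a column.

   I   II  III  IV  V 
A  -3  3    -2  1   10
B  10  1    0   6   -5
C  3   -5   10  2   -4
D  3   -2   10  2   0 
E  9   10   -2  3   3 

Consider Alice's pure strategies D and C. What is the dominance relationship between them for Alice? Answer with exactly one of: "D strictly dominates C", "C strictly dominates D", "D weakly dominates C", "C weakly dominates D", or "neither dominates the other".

D's payoffs vs C's, by Bob's action — I: 3=3, II: -2>-5, III: 10=10, IV: 2=2, V: 0>-4.
D is at least as good everywhere and strictly better somewhere (tied only at I, III, IV), so D weakly but not strictly dominates C.

D weakly dominates C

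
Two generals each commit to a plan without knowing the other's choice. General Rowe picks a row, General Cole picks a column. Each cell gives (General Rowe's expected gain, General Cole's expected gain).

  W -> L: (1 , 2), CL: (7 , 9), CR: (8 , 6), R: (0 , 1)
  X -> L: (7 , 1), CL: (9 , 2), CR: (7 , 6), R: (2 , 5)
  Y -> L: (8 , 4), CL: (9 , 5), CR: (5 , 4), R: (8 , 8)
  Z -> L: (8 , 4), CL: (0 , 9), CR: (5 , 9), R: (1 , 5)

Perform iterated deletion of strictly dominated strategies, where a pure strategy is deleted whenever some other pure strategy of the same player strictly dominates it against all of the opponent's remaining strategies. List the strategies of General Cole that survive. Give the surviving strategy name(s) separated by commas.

For General Cole, CL strictly dominates L on the remaining rows (W: 9>2, X: 2>1, Y: 5>4, Z: 9>4); eliminate L.
For General Rowe, X strictly dominates Z on the remaining columns (CL: 9>0, CR: 7>5, R: 2>1); eliminate Z.
Among the remaining strategies, none is strictly dominated by another pure strategy of the same player, so the elimination stops.
Surviving strategies — General Rowe: {W, X, Y}; General Cole: {CL, CR, R}.

CL, CR, R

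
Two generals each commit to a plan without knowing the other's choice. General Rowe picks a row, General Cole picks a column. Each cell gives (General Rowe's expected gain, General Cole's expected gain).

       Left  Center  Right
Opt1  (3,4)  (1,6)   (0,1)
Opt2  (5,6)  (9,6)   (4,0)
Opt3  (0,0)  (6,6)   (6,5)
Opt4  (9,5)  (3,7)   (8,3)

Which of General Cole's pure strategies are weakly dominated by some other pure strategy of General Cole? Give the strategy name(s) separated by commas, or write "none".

Left, Right

Left: dominated, since Center does at least as well everywhere (Opt1: 6>4, Opt2: 6=6, Opt3: 6>0, Opt4: 7>5).
Center: no other strategy beats it everywhere (Left at Opt1 (6>4); Right at Opt1 (6>1)).
Right: dominated, since Center does at least as well everywhere (Opt1: 6>1, Opt2: 6>0, Opt3: 6>5, Opt4: 7>3).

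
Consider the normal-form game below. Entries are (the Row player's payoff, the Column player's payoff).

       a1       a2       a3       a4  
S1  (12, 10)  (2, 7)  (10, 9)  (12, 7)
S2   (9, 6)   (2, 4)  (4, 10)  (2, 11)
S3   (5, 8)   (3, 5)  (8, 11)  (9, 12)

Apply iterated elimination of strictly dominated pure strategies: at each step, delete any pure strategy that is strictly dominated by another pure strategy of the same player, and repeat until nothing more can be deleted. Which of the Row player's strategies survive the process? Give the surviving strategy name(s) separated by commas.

S1

The Column player's strategy a2 is strictly dominated by a1 (S1: 10>7, S2: 6>4, S3: 8>5) and is removed.
Row S2 is eliminated: S1 beats it against every remaining column (a1: 12>9, a3: 10>4, a4: 12>2).
For the Row player, S1 strictly dominates S3 on the remaining columns (a1: 12>5, a3: 10>8, a4: 12>9); eliminate S3.
For the Column player, a1 strictly dominates a3 on the remaining rows (S1: 10>9); eliminate a3.
For the Column player, a1 strictly dominates a4 on the remaining rows (S1: 10>7); eliminate a4.
Among the remaining strategies, none is strictly dominated by another pure strategy of the same player, so the elimination stops.
Surviving strategies — the Row player: {S1}; the Column player: {a1}.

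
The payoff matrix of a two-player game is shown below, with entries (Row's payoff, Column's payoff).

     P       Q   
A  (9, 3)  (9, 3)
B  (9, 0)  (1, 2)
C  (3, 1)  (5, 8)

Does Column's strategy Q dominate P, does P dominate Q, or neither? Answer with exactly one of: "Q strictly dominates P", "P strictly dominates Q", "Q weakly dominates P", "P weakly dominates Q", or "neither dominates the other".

Q weakly dominates P

Q's payoffs vs P's, by Row's action — A: 3=3, B: 2>0, C: 8>1.
Q is at least as good everywhere and strictly better somewhere (tied only at A), so Q weakly but not strictly dominates P.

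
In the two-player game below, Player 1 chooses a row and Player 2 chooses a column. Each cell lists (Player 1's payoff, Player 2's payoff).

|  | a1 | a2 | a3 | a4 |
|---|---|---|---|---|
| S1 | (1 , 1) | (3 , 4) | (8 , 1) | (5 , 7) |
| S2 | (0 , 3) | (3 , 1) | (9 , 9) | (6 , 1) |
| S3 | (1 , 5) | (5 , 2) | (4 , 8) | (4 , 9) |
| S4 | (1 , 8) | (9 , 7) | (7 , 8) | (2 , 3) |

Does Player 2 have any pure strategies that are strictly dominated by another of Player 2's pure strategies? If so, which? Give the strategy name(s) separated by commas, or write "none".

a1: no other strategy beats it everywhere (a2 at S2 (3>1); a3 at S1 (1=1); a4 at S2 (3>1)).
Nothing dominates a2: a1 at S1 (4>1); a3 at S1 (4>1); a4 at S2 (1=1).
a3: no other strategy beats it everywhere (a1 at S1 (1=1); a2 at S2 (9>1); a4 at S2 (9>1)).
Nothing dominates a4: a1 at S1 (7>1); a2 at S1 (7>4); a3 at S1 (7>1).

none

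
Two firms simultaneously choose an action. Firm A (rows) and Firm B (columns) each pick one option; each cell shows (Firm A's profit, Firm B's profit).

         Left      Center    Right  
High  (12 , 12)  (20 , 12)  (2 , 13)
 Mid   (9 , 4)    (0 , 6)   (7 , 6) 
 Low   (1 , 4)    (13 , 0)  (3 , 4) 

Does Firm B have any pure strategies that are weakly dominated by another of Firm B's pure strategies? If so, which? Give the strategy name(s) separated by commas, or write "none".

Left: dominated, since Right does at least as well everywhere (High: 13>12, Mid: 6>4, Low: 4=4).
Center is weakly dominated by Right (High: 13>12, Mid: 6=6, Low: 4>0).
Right is not dominated — it holds its own against Left at High (13>12); Center at High (13>12).

Left, Center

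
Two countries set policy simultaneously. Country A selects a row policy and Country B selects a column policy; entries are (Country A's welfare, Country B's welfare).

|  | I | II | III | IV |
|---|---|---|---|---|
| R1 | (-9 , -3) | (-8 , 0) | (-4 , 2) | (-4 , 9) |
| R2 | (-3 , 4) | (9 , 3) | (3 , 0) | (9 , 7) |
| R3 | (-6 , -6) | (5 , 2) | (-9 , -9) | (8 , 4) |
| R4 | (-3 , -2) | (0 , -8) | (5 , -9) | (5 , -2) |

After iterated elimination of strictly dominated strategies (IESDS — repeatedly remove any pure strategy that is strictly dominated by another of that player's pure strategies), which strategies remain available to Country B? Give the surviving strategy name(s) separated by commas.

I, IV

Country A's strategy R1 is strictly dominated by R2 (I: -3>-9, II: 9>-8, III: 3>-4, IV: 9>-4) and is removed.
Country A's strategy R3 is strictly dominated by R2 (I: -3>-6, II: 9>5, III: 3>-9, IV: 9>8) and is removed.
Column II is eliminated: I beats it against every remaining row (R2: 4>3, R4: -2>-8).
Country B's strategy III is strictly dominated by I (R2: 4>0, R4: -2>-9) and is removed.
Among the remaining strategies, none is strictly dominated by another pure strategy of the same player, so the elimination stops.
Surviving strategies — Country A: {R2, R4}; Country B: {I, IV}.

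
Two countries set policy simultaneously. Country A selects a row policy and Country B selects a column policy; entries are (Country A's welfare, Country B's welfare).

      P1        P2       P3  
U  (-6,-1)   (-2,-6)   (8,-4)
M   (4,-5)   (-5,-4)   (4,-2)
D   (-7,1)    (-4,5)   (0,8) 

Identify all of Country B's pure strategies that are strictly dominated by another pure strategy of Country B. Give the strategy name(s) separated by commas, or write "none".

P2

Nothing dominates P1: P2 at U (-1>-6); P3 at U (-1>-4).
P2 is strictly dominated by P3 (U: -4>-6, M: -2>-4, D: 8>5).
P3 is not dominated — it holds its own against P1 at M (-2>-5); P2 at U (-4>-6).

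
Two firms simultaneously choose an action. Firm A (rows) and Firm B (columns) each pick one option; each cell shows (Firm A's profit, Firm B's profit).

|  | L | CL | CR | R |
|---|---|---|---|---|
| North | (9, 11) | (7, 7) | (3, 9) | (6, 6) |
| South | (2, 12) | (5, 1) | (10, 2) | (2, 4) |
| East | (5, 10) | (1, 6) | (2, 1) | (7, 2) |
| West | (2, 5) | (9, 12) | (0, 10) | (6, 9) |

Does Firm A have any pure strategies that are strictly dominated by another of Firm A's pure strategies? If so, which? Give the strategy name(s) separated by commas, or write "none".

North: no other strategy beats it everywhere (South at L (9>2); East at L (9>5); West at L (9>2)).
South: no other strategy beats it everywhere (North at CR (10>3); East at CL (5>1); West at L (2=2)).
Nothing dominates East: North at R (7>6); South at L (5>2); West at L (5>2).
West is not dominated — it holds its own against North at CL (9>7); South at L (2=2); East at CL (9>1).

none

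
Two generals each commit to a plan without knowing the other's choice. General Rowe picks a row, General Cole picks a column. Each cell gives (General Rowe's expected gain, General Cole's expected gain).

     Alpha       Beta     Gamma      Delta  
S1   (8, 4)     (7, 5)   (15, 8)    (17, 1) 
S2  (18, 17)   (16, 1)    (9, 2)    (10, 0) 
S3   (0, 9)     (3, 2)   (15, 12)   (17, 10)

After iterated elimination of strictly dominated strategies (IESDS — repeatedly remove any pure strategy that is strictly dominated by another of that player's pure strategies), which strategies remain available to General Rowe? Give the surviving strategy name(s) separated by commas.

S1, S2, S3

Column Beta is eliminated: Gamma beats it against every remaining row (S1: 8>5, S2: 2>1, S3: 12>2).
Column Delta is eliminated: Gamma beats it against every remaining row (S1: 8>1, S2: 2>0, S3: 12>10).
Among the remaining strategies, none is strictly dominated by another pure strategy of the same player, so the elimination stops.
Surviving strategies — General Rowe: {S1, S2, S3}; General Cole: {Alpha, Gamma}.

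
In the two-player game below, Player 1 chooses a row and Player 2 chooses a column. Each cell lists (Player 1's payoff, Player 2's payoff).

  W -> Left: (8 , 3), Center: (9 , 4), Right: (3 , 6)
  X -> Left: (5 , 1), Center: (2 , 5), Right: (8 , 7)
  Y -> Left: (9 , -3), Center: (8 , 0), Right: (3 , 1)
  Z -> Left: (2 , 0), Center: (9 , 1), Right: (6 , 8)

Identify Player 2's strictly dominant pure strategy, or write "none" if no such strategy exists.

Right vs Left: W: 6>3, X: 7>1, Y: 1>-3, Z: 8>0.
Right vs Center: W: 6>4, X: 7>5, Y: 1>0, Z: 8>1.
Right strictly beats every other strategy against every opponent action, so it is strictly dominant.

Right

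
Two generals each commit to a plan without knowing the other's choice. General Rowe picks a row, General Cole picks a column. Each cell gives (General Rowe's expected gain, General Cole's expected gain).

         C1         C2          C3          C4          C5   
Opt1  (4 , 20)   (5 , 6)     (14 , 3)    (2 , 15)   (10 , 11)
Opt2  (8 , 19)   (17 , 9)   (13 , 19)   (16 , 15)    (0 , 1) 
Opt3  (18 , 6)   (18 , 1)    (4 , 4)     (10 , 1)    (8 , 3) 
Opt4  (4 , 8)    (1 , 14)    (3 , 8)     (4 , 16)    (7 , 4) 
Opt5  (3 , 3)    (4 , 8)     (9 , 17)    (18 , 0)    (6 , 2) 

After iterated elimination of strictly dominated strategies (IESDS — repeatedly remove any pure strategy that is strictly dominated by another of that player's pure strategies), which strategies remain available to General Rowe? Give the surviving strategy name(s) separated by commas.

General Rowe's strategy Opt4 is strictly dominated by Opt3 (C1: 18>4, C2: 18>1, C3: 4>3, C4: 10>4, C5: 8>7) and is removed.
General Cole's strategy C4 is strictly dominated by C1 (Opt1: 20>15, Opt2: 19>15, Opt3: 6>1, Opt5: 3>0) and is removed.
Row Opt5 is eliminated: Opt1 beats it against every remaining column (C1: 4>3, C2: 5>4, C3: 14>9, C5: 10>6).
General Cole's strategy C2 is strictly dominated by C1 (Opt1: 20>6, Opt2: 19>9, Opt3: 6>1) and is removed.
For General Cole, C1 strictly dominates C5 on the remaining rows (Opt1: 20>11, Opt2: 19>1, Opt3: 6>3); eliminate C5.
Among the remaining strategies, none is strictly dominated by another pure strategy of the same player, so the elimination stops.
Surviving strategies — General Rowe: {Opt1, Opt2, Opt3}; General Cole: {C1, C3}.

Opt1, Opt2, Opt3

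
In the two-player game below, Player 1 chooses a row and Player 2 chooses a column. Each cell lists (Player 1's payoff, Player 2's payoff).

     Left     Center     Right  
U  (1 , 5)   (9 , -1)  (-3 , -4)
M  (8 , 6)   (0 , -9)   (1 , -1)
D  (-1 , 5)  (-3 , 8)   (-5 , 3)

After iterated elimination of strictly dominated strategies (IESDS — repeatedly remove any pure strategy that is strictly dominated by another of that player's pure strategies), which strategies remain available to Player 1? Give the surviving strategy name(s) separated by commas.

For Player 1, U strictly dominates D on the remaining columns (Left: 1>-1, Center: 9>-3, Right: -3>-5); eliminate D.
For Player 2, Left strictly dominates Center on the remaining rows (U: 5>-1, M: 6>-9); eliminate Center.
For Player 1, M strictly dominates U on the remaining columns (Left: 8>1, Right: 1>-3); eliminate U.
For Player 2, Left strictly dominates Right on the remaining rows (M: 6>-1); eliminate Right.
Among the remaining strategies, none is strictly dominated by another pure strategy of the same player, so the elimination stops.
Surviving strategies — Player 1: {M}; Player 2: {Left}.

M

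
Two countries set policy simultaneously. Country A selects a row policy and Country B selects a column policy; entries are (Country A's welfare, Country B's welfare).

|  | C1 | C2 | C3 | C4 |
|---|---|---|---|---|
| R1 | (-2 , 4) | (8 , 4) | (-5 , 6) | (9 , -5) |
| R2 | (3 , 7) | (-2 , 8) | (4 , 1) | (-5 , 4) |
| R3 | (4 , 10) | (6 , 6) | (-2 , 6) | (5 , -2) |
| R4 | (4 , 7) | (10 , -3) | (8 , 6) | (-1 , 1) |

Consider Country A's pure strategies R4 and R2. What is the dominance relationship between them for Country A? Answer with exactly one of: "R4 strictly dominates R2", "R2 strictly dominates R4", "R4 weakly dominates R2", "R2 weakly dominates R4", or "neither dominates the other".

R4 strictly dominates R2

R4's payoffs vs R2's, by Country B's action — C1: 4>3, C2: 10>-2, C3: 8>4, C4: -1>-5.
R4 gives a strictly higher payoff against every action of Country B, so R4 strictly dominates R2.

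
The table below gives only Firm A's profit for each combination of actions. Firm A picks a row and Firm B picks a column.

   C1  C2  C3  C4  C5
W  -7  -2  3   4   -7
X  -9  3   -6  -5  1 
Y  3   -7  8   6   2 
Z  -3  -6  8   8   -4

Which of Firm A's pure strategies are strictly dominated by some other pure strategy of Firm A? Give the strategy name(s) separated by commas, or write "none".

none

W: no other strategy beats it everywhere (X at C1 (-7>-9); Y at C2 (-2>-7); Z at C2 (-2>-6)).
Nothing dominates X: W at C2 (3>-2); Y at C2 (3>-7); Z at C2 (3>-6).
Y: no other strategy beats it everywhere (W at C1 (3>-7); X at C1 (3>-9); Z at C1 (3>-3)).
Nothing dominates Z: W at C1 (-3>-7); X at C1 (-3>-9); Y at C2 (-6>-7).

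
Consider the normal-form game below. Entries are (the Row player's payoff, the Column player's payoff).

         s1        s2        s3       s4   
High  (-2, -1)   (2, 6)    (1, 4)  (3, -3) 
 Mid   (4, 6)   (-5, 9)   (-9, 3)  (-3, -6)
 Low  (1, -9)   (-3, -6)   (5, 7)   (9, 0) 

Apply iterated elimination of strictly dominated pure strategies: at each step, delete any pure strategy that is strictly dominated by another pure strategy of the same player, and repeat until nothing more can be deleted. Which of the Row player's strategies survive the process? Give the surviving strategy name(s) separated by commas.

Column s1 is eliminated: s2 beats it against every remaining row (High: 6>-1, Mid: 9>6, Low: -6>-9).
The Row player's strategy Mid is strictly dominated by High (s2: 2>-5, s3: 1>-9, s4: 3>-3) and is removed.
The Column player's strategy s4 is strictly dominated by s3 (High: 4>-3, Low: 7>0) and is removed.
Among the remaining strategies, none is strictly dominated by another pure strategy of the same player, so the elimination stops.
Surviving strategies — the Row player: {High, Low}; the Column player: {s2, s3}.

High, Low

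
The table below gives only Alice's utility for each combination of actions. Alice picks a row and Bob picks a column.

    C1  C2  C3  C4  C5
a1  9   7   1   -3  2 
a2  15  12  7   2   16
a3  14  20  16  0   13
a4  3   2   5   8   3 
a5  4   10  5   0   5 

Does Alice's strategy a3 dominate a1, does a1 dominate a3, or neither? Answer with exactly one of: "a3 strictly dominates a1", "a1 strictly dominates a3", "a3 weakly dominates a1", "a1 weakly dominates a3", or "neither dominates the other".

a3 strictly dominates a1

a3's payoffs vs a1's, by Bob's action — C1: 14>9, C2: 20>7, C3: 16>1, C4: 0>-3, C5: 13>2.
a3 gives a strictly higher payoff against each opponent action, so a3 strictly dominates a1.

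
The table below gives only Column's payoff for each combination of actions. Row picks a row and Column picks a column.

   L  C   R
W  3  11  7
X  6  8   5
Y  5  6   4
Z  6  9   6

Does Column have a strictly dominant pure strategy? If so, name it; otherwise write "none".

C vs L: W: 11>3, X: 8>6, Y: 6>5, Z: 9>6.
C vs R: W: 11>7, X: 8>5, Y: 6>4, Z: 9>6.
C strictly beats every other strategy against every opponent action, so it is strictly dominant.

C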